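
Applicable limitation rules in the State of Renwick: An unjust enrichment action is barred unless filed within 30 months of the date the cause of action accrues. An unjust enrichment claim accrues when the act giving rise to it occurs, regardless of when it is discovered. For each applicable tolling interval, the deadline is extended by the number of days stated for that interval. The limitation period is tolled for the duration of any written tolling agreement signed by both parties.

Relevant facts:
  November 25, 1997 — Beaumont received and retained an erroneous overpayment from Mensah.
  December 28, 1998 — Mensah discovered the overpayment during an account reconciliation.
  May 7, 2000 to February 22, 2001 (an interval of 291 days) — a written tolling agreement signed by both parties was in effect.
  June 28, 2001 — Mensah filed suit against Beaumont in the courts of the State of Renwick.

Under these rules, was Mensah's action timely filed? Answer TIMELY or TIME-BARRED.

TIME-BARRED

Accrual is governed by the date of the act, so the period began to run on November 25, 1997; the later discovery on December 28, 1998 is irrelevant under the stated rule.
Adding the 30 months base period to November 25, 1997 gives a deadline of May 25, 2000, before any tolling.
Because the written tolling agreement ran from May 7, 2000 to February 22, 2001, the deadline is extended by 291 days to March 12, 2001.
Filing on June 28, 2001 missed the March 12, 2001 deadline — the action is time-barred.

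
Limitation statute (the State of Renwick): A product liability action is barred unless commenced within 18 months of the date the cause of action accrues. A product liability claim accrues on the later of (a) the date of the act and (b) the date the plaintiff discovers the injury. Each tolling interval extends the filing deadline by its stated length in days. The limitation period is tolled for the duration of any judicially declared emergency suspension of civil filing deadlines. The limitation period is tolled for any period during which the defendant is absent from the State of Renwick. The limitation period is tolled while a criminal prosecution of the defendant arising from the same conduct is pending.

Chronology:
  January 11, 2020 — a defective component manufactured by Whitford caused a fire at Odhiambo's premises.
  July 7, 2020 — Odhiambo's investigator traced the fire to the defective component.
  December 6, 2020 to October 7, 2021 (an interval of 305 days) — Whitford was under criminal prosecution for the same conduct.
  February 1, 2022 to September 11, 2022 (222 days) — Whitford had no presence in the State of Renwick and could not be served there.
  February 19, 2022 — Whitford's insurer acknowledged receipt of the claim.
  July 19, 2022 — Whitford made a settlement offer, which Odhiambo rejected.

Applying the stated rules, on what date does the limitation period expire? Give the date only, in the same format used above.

Because discovery on July 7, 2020 post-dates the January 11, 2020 act, accrual under the later-of rule falls on July 7, 2020.
18 months from July 7, 2020 is January 7, 2022.
The period was tolled for 305 days by the pending criminal prosecution (December 6, 2020 to October 7, 2021), pushing the deadline to November 8, 2022.
The period was tolled for 222 days by the defendant's absence from the jurisdiction (February 1, 2022 to September 11, 2022), pushing the deadline to June 18, 2023.
The other events in the timeline have no effect on the limitation period under the stated rules.

June 18, 2023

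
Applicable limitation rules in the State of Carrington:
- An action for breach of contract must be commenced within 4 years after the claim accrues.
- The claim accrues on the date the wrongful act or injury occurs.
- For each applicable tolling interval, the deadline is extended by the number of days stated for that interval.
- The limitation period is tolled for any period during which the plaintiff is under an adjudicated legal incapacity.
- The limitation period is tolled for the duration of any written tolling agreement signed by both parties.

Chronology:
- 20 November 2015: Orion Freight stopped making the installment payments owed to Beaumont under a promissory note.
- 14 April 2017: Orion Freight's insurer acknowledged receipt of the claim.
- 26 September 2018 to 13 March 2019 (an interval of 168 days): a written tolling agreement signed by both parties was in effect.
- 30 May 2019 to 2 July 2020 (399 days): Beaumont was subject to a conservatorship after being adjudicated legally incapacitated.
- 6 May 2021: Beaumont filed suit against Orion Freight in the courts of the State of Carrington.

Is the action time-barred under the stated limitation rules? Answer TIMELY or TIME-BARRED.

TIMELY

The claim accrued on 20 November 2015, the date of the act.
4 years from 20 November 2015 is 20 November 2019.
Because the written tolling agreement ran from 26 September 2018 to 13 March 2019, the deadline is extended by 168 days to 6 May 2020.
The plaintiff's legal incapacity from 30 May 2019 to 2 July 2020 tolled the period for 399 days, extending the deadline to 9 June 2021.
None of the other events listed affects the running of the period under the stated rules.
Beaumont filed on 6 May 2021, before the 9 June 2021 deadline, so the action is timely.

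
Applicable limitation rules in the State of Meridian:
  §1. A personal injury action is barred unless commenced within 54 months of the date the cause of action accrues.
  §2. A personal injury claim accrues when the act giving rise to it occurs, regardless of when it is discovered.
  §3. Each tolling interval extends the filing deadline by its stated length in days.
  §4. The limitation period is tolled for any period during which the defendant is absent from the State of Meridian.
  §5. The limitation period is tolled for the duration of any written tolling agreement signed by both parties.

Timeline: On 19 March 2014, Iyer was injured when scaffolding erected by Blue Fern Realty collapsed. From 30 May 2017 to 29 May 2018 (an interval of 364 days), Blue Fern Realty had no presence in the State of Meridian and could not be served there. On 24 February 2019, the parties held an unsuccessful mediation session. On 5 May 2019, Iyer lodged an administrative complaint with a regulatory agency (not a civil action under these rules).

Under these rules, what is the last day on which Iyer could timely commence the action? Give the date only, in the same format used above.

18 September 2019

The cause of action accrued on 19 March 2014, the date of the act.
The untolled deadline — 54 months after 19 March 2014 — is 19 September 2018.
Because the defendant's absence from the jurisdiction ran from 30 May 2017 to 29 May 2018, the deadline is extended by 364 days to 18 September 2019.
None of the other events listed affects the running of the period under the stated rules.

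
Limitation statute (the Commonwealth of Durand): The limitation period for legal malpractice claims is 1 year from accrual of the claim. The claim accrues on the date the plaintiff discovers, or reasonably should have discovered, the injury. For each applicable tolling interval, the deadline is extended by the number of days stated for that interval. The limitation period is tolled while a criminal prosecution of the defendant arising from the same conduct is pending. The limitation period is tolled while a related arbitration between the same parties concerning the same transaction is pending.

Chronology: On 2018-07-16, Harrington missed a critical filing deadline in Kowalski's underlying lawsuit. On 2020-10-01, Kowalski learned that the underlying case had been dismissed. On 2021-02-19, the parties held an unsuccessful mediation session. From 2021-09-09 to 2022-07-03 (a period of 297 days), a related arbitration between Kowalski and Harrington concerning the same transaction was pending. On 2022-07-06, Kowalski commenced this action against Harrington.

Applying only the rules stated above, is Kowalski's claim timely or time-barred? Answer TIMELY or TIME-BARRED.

TIMELY

The claim did not accrue until Kowalski discovered the injury on 2020-10-01; the 2018-07-16 act date does not start the clock under the stated rule.
Adding the 1 year base period to 2020-10-01 gives a deadline of 2021-10-01, before any tolling.
The period was tolled for 297 days by the pending related arbitration (2021-09-09 to 2022-07-03), pushing the deadline to 2022-07-25.
The other events in the timeline have no effect on the limitation period under the stated rules.
The 2022-07-06 filing precedes the 2022-07-25 deadline; the claim is timely.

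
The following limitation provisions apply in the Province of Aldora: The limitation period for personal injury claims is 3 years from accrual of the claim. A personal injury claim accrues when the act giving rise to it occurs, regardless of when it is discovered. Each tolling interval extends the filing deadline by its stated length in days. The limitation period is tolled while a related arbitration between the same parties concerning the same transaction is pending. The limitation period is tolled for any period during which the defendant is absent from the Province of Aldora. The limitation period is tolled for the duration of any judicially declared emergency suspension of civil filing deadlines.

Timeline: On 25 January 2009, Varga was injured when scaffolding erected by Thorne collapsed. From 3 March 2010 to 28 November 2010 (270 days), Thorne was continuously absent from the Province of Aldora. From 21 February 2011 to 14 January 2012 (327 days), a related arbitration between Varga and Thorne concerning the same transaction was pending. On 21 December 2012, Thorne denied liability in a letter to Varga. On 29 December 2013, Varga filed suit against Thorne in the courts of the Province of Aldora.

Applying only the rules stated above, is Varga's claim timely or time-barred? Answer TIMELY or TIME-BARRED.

The claim accrued on 25 January 2009, when the wrongful act occurred.
Adding the 3 years base period to 25 January 2009 gives a deadline of 25 January 2012, before any tolling.
The period was tolled for 270 days by the defendant's absence from the jurisdiction (3 March 2010 to 28 November 2010), pushing the deadline to 21 October 2012.
Because the pending related arbitration ran from 21 February 2011 to 14 January 2012, the deadline is extended by 327 days to 13 September 2013.
The other events in the timeline have no effect on the limitation period under the stated rules.
The 29 December 2013 filing falls after the 13 September 2013 deadline; the claim is time-barred.

TIME-BARRED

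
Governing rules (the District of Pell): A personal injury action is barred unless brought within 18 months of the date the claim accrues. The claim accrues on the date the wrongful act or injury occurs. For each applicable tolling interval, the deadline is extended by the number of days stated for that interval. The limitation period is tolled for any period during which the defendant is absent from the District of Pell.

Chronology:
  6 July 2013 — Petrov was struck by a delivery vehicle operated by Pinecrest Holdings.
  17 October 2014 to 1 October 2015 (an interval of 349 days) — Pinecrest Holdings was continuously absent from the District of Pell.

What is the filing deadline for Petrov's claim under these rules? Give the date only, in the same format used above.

The limitation period began to run on 6 July 2013.
Adding the 18 months base period to 6 July 2013 gives a deadline of 6 January 2015, before any tolling.
The period was tolled for 349 days by the defendant's absence from the jurisdiction (17 October 2014 to 1 October 2015), pushing the deadline to 21 December 2015.

21 December 2015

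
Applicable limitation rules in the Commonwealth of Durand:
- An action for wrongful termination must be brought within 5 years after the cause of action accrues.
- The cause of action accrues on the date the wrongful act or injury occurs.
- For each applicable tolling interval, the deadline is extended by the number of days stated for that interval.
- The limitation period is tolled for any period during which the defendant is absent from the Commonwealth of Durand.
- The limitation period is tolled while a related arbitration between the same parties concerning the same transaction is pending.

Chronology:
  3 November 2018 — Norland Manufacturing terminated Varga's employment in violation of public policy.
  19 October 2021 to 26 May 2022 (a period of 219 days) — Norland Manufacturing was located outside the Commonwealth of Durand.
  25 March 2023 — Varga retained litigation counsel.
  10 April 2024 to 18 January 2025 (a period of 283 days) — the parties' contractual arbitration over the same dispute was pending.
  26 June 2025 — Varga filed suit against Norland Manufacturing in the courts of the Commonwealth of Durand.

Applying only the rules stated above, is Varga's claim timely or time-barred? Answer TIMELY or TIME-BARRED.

TIME-BARRED

The cause of action accrued on 3 November 2018, the date of the act.
5 years from 3 November 2018 is 3 November 2023.
The defendant's absence from the jurisdiction from 19 October 2021 to 26 May 2022 tolled the period for 219 days, extending the deadline to 9 June 2024.
Because the pending related arbitration ran from 10 April 2024 to 18 January 2025, the deadline is extended by 283 days to 19 March 2025.
The other events in the timeline have no effect on the limitation period under the stated rules.
Varga filed on 26 June 2025, after the 19 March 2025 deadline, so the action is time-barred.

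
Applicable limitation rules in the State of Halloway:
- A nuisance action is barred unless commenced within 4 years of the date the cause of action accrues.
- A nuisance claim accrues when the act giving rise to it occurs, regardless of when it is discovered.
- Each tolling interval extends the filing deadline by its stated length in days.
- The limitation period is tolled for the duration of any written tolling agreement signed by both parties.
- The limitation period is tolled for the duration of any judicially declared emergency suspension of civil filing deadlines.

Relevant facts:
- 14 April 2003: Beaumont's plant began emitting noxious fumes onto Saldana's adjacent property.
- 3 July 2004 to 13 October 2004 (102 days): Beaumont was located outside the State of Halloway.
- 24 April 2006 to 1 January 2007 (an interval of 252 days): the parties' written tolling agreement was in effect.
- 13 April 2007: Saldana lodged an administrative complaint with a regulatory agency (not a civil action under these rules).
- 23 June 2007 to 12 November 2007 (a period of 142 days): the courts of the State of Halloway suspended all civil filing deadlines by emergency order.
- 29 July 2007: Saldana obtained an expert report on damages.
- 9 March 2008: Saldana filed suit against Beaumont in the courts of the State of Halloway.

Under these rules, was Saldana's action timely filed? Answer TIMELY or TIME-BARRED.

The limitation period began to run on 14 April 2003.
The untolled deadline — 4 years after 14 April 2003 — is 14 April 2007.
The period was tolled for 252 days by the written tolling agreement (24 April 2006 to 1 January 2007), pushing the deadline to 22 December 2007.
The emergency suspension of filing deadlines from 23 June 2007 to 12 November 2007 tolled the period for 142 days, extending the deadline to 12 May 2008.
The defendant's absence from the jurisdiction from 3 July 2004 to 13 October 2004 does not toll the period, because no stated rule makes the defendant's absence a tolling event.
The other events in the timeline have no effect on the limitation period under the stated rules.
The 9 March 2008 filing precedes the 12 May 2008 deadline; the claim is timely.

TIMELY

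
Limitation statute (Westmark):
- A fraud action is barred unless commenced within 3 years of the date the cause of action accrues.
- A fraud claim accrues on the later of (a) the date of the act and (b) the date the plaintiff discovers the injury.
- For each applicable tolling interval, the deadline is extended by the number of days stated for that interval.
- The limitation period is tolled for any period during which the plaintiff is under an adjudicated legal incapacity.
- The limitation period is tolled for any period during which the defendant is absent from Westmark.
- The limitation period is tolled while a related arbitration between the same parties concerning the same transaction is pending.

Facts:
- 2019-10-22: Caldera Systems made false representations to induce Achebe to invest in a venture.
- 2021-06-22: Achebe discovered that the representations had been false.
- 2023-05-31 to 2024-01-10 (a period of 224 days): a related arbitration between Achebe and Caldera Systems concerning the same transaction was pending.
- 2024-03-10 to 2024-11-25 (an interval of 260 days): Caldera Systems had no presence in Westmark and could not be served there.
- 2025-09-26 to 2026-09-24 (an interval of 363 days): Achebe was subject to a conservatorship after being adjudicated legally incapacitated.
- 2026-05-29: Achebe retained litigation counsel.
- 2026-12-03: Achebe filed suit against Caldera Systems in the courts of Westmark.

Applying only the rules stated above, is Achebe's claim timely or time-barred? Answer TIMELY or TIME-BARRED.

Because discovery on 2021-06-22 post-dates the 2019-10-22 act, accrual under the later-of rule falls on 2021-06-22.
3 years from 2021-06-22 is 2024-06-22.
The period was tolled for 224 days by the pending related arbitration (2023-05-31 to 2024-01-10), pushing the deadline to 2025-02-01.
The period was tolled for 260 days by the defendant's absence from the jurisdiction (2024-03-10 to 2024-11-25), pushing the deadline to 2025-10-19.
The plaintiff's legal incapacity from 2025-09-26 to 2026-09-24 tolled the period for 363 days, extending the deadline to 2026-10-17.
Nothing else in the chronology tolls or restarts the period.
The 2026-12-03 filing falls after the 2026-10-17 deadline; the claim is time-barred.

TIME-BARRED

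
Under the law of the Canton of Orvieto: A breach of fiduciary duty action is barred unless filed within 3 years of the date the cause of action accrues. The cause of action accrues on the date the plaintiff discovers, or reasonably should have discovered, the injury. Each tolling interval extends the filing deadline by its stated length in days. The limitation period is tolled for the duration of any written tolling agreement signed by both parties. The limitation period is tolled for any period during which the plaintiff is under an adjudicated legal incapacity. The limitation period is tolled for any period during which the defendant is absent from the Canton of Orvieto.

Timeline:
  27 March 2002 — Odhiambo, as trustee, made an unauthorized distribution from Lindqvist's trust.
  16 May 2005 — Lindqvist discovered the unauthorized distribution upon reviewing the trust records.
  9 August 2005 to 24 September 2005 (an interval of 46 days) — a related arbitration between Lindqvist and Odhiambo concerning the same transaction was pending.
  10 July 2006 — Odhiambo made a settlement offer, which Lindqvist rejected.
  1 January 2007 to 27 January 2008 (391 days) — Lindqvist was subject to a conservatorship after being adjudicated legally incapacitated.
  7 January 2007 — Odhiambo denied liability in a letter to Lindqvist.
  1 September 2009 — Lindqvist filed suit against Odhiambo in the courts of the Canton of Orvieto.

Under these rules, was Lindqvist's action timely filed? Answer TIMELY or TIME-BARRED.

Under the discovery rule, the claim accrued on 16 May 2005, when Lindqvist discovered the injury — not on the 27 March 2002 date of the underlying act.
The untolled deadline — 3 years after 16 May 2005 — is 16 May 2008.
The plaintiff's legal incapacity from 1 January 2007 to 27 January 2008 tolled the period for 391 days, extending the deadline to 11 June 2009.
Although a pending arbitration ran from 9 August 2005 to 24 September 2005, the stated rules do not make that a tolling event, so it is disregarded.
The other events in the timeline have no effect on the limitation period under the stated rules.
Filing on 1 September 2009 missed the 11 June 2009 deadline — the action is time-barred.

TIME-BARRED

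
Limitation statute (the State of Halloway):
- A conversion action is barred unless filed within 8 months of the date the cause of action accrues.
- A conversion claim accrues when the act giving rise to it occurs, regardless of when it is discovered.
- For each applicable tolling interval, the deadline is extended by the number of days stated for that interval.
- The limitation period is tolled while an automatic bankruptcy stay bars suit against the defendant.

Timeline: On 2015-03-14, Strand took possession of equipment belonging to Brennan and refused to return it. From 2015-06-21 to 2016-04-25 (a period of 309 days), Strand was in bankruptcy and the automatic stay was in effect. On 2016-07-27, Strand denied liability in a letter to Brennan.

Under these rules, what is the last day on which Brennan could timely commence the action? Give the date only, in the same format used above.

2016-09-18

The claim accrued on 2015-03-14, when the wrongful act occurred.
Adding the 8 months base period to 2015-03-14 gives a deadline of 2015-11-14, before any tolling.
The period was tolled for 309 days by the automatic bankruptcy stay (2015-06-21 to 2016-04-25), pushing the deadline to 2016-09-18.
Nothing else in the chronology tolls or restarts the period.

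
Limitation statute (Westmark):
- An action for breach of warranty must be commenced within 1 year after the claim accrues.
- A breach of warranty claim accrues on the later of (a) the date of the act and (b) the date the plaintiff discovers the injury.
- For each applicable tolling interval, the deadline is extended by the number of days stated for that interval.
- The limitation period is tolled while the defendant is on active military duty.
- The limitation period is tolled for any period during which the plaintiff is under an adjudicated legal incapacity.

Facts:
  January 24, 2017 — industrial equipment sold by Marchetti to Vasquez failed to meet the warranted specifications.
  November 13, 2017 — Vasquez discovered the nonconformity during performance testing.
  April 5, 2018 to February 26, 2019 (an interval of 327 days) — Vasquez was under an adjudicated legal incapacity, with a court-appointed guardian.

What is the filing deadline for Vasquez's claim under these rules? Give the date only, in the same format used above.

October 6, 2019

Taking the later of the act (January 24, 2017) and discovery (November 13, 2017), the claim accrued on November 13, 2017.
1 year from November 13, 2017 is November 13, 2018.
The period was tolled for 327 days by the plaintiff's legal incapacity (April 5, 2018 to February 26, 2019), pushing the deadline to October 6, 2019.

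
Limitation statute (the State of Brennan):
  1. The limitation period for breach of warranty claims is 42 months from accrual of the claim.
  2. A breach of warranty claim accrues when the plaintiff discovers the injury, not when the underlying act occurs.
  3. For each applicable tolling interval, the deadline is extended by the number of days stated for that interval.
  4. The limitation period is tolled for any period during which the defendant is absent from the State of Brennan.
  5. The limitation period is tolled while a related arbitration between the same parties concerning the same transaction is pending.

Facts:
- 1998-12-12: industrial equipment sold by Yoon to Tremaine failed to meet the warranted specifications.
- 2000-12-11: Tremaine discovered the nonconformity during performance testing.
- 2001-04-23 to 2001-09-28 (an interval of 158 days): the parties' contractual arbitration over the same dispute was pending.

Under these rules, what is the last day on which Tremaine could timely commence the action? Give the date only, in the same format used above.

2004-11-16

Accrual is tied to discovery, so the period began on 2000-12-11 rather than on 1998-12-12 when the act occurred.
42 months from 2000-12-11 is 2004-06-11.
The period was tolled for 158 days by the pending related arbitration (2001-04-23 to 2001-09-28), pushing the deadline to 2004-11-16.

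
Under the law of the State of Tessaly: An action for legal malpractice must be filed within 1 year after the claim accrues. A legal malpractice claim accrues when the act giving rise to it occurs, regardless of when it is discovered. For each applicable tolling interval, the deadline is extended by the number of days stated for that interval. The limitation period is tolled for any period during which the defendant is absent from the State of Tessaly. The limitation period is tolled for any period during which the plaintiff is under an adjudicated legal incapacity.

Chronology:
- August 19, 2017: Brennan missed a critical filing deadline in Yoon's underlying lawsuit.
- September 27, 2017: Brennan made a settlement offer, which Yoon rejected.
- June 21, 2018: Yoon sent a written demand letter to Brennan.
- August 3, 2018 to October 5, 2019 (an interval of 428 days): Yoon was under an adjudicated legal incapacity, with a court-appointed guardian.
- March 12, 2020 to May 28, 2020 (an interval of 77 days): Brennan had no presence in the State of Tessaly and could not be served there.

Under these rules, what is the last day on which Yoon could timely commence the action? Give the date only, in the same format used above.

October 21, 2019

The claim accrued on August 19, 2017, the date of the act.
The untolled deadline — 1 year after August 19, 2017 — is August 19, 2018.
The period was tolled for 428 days by the plaintiff's legal incapacity (August 3, 2018 to October 5, 2019), pushing the deadline to October 21, 2019.
By the time the defendant's absence from the jurisdiction began on March 12, 2020, the limitation period had already expired on October 21, 2019; that interval cannot revive it.
The other events in the timeline have no effect on the limitation period under the stated rules.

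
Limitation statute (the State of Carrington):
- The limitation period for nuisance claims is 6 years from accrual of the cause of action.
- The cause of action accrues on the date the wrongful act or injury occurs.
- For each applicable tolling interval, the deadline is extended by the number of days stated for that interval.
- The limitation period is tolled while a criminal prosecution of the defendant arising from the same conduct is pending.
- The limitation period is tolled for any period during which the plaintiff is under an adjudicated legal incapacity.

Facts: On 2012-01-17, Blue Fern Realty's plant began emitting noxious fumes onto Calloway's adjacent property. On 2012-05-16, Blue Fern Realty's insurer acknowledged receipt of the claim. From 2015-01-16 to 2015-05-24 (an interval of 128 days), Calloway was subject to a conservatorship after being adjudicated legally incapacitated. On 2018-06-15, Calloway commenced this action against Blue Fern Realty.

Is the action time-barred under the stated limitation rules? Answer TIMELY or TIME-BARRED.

The cause of action accrued on 2012-01-17, the date of the act.
Adding the 6 years base period to 2012-01-17 gives a deadline of 2018-01-17, before any tolling.
The period was tolled for 128 days by the plaintiff's legal incapacity (2015-01-16 to 2015-05-24), pushing the deadline to 2018-05-25.
None of the other events listed affects the running of the period under the stated rules.
Filing on 2018-06-15 missed the 2018-05-25 deadline — the action is time-barred.

TIME-BARRED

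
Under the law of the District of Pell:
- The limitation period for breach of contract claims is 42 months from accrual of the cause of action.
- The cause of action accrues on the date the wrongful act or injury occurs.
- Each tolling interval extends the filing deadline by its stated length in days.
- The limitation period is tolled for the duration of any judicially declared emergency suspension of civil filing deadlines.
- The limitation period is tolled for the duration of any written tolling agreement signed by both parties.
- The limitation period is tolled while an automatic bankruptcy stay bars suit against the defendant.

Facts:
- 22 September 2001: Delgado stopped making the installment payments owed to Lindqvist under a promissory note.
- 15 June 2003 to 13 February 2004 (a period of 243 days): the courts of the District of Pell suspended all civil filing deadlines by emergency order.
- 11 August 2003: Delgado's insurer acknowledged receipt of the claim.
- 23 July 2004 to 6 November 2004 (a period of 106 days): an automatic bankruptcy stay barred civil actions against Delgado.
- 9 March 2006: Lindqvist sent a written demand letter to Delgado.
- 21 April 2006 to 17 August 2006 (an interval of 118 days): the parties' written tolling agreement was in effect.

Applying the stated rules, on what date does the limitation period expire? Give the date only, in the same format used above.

The limitation period began to run on 22 September 2001.
The untolled deadline — 42 months after 22 September 2001 — is 22 March 2005.
The period was tolled for 243 days by the emergency suspension of filing deadlines (15 June 2003 to 13 February 2004), pushing the deadline to 20 November 2005.
Because the automatic bankruptcy stay ran from 23 July 2004 to 6 November 2004, the deadline is extended by 106 days to 6 March 2006.
By the time the written tolling agreement began on 21 April 2006, the limitation period had already expired on 6 March 2006; that interval cannot revive it.
Nothing else in the chronology tolls or restarts the period.

6 March 2006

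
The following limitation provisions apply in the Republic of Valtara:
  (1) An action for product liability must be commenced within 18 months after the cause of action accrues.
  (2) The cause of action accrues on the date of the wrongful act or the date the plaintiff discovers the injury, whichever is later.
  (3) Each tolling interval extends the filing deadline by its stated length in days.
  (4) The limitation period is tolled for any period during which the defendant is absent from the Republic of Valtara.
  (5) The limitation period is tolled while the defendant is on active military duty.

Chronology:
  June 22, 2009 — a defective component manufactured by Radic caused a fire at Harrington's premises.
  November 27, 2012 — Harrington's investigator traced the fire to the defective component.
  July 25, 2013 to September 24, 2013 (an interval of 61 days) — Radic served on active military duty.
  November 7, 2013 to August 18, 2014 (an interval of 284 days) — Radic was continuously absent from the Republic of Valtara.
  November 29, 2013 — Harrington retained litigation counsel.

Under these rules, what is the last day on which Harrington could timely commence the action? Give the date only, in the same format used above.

Taking the later of the act (June 22, 2009) and discovery (November 27, 2012), the claim accrued on November 27, 2012.
Adding the 18 months base period to November 27, 2012 gives a deadline of May 27, 2014, before any tolling.
The period was tolled for 61 days by the defendant's active military service (July 25, 2013 to September 24, 2013), pushing the deadline to July 27, 2014.
Because the defendant's absence from the jurisdiction ran from November 7, 2013 to August 18, 2014, the deadline is extended by 284 days to May 7, 2015.
Nothing else in the chronology tolls or restarts the period.

May 7, 2015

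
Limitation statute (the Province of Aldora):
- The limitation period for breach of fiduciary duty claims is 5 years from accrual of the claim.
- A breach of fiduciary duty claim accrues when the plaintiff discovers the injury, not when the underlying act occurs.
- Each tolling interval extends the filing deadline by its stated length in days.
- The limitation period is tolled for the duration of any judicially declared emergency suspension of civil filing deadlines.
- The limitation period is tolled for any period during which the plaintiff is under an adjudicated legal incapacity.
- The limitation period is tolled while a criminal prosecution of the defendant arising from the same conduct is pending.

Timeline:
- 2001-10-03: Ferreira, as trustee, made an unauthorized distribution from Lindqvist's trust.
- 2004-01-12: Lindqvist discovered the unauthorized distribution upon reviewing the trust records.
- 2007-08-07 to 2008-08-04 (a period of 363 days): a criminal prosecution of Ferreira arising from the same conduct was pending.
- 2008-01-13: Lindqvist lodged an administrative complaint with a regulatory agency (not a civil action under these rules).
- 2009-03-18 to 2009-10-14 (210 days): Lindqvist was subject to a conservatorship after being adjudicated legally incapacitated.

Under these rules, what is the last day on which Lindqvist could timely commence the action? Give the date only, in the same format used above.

2010-08-08

Under the discovery rule, the claim accrued on 2004-01-12, when Lindqvist discovered the injury — not on the 2001-10-03 date of the underlying act.
5 years from 2004-01-12 is 2009-01-12.
The pending criminal prosecution from 2007-08-07 to 2008-08-04 tolled the period for 363 days, extending the deadline to 2010-01-10.
The period was tolled for 210 days by the plaintiff's legal incapacity (2009-03-18 to 2009-10-14), pushing the deadline to 2010-08-08.
None of the other events listed affects the running of the period under the stated rules.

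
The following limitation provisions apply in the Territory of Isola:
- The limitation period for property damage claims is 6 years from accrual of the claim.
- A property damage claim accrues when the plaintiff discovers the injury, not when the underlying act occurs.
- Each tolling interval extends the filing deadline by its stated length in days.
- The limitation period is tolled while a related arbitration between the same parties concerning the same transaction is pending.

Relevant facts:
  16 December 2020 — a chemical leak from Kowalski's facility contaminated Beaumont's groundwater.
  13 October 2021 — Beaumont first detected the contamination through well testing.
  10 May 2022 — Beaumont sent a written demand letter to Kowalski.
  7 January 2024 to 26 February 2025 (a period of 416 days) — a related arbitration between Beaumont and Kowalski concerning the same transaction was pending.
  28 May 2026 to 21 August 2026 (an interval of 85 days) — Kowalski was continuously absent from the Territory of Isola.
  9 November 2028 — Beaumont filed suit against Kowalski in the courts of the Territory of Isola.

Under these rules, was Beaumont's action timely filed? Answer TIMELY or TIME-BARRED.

TIMELY

Under the discovery rule, the claim accrued on 13 October 2021, when Beaumont discovered the injury — not on the 16 December 2020 date of the underlying act.
The untolled deadline — 6 years after 13 October 2021 — is 13 October 2027.
Because the pending related arbitration ran from 7 January 2024 to 26 February 2025, the deadline is extended by 416 days to 2 December 2028.
The defendant's absence from the jurisdiction from 28 May 2026 to 21 August 2026 does not toll the period, because no stated rule makes the defendant's absence a tolling event.
The other events in the timeline have no effect on the limitation period under the stated rules.
Filing on 9 November 2028 beat the 2 December 2028 deadline — the action is timely.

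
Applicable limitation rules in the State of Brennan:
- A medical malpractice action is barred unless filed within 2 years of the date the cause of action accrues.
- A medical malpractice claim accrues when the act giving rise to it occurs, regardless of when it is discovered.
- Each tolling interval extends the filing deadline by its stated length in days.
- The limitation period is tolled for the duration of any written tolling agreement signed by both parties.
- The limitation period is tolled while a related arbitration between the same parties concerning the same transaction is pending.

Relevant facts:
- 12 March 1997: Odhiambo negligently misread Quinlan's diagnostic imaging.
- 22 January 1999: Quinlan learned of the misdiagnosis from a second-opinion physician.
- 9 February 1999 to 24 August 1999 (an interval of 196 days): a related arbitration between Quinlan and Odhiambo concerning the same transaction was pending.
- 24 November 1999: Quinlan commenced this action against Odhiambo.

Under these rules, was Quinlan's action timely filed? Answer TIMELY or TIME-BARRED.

The claim accrued on 12 March 1997, when the wrongful act occurred; under the stated occurrence rule the 22 January 1999 discovery does not delay accrual.
Adding the 2 years base period to 12 March 1997 gives a deadline of 12 March 1999, before any tolling.
The pending related arbitration from 9 February 1999 to 24 August 1999 tolled the period for 196 days, extending the deadline to 24 September 1999.
The 24 November 1999 filing falls after the 24 September 1999 deadline; the claim is time-barred.

TIME-BARRED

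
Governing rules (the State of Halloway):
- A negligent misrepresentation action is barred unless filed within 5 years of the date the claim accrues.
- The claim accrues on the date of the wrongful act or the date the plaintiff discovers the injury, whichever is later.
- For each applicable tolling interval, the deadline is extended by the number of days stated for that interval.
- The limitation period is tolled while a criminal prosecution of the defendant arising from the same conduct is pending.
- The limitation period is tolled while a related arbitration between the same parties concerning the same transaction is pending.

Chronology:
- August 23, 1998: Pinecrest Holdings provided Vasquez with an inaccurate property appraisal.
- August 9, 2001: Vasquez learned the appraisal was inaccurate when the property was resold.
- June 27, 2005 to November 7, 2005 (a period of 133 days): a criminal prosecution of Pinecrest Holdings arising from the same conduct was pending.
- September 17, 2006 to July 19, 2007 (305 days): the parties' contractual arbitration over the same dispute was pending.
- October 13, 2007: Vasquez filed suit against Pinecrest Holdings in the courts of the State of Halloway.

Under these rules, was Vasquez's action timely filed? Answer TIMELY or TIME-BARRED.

The claim accrued on August 9, 2001 — the later of the August 23, 1998 act and the August 9, 2001 discovery.
The untolled deadline — 5 years after August 9, 2001 — is August 9, 2006.
The period was tolled for 133 days by the pending criminal prosecution (June 27, 2005 to November 7, 2005), pushing the deadline to December 20, 2006.
The period was tolled for 305 days by the pending related arbitration (September 17, 2006 to July 19, 2007), pushing the deadline to October 21, 2007.
The October 13, 2007 filing precedes the October 21, 2007 deadline; the claim is timely.

TIMELY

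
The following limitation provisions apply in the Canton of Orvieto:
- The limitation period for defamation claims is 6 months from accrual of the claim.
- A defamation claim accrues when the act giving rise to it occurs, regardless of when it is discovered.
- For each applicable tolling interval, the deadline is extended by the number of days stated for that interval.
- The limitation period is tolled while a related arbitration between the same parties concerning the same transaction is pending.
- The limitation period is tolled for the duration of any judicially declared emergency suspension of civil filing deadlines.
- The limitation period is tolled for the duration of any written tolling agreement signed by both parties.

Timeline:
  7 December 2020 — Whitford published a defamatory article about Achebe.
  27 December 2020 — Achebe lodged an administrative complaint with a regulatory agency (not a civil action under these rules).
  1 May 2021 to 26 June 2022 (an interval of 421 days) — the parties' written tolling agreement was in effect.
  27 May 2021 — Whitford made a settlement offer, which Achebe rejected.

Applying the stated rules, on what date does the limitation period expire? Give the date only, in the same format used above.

2 August 2022

The limitation period began to run on 7 December 2020.
Adding the 6 months base period to 7 December 2020 gives a deadline of 7 June 2021, before any tolling.
The period was tolled for 421 days by the written tolling agreement (1 May 2021 to 26 June 2022), pushing the deadline to 2 August 2022.
The other events in the timeline have no effect on the limitation period under the stated rules.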